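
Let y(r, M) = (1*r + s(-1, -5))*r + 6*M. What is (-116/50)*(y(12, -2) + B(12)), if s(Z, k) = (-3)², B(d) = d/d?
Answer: -13978/25 ≈ -559.12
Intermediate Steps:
B(d) = 1
s(Z, k) = 9
y(r, M) = 6*M + r*(9 + r) (y(r, M) = (1*r + 9)*r + 6*M = (r + 9)*r + 6*M = (9 + r)*r + 6*M = r*(9 + r) + 6*M = 6*M + r*(9 + r))
(-116/50)*(y(12, -2) + B(12)) = (-116/50)*((12² + 6*(-2) + 9*12) + 1) = (-116*1/50)*((144 - 12 + 108) + 1) = -58*(240 + 1)/25 = -58/25*241 = -13978/25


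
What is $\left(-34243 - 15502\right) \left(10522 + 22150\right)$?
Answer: $-1625268640$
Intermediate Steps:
$\left(-34243 - 15502\right) \left(10522 + 22150\right) = \left(-49745\right) 32672 = -1625268640$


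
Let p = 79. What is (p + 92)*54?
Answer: 9234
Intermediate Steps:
(p + 92)*54 = (79 + 92)*54 = 171*54 = 9234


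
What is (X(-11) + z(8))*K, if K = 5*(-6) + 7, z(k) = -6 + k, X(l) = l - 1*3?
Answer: 276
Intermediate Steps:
X(l) = -3 + l (X(l) = l - 3 = -3 + l)
K = -23 (K = -30 + 7 = -23)
(X(-11) + z(8))*K = ((-3 - 11) + (-6 + 8))*(-23) = (-14 + 2)*(-23) = -12*(-23) = 276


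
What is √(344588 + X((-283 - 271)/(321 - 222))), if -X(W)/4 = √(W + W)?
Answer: 2*√(93814083 - 66*I*√3047)/33 ≈ 587.02 - 0.011398*I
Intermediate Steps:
X(W) = -4*√2*√W (X(W) = -4*√(W + W) = -4*√2*√W)
√(344588 + X((-283 - 271)/(321 - 222))) = √(344588 - 4*√2*√((-283 - 271)/(321 - 222))) = √(344588 - 4*√2*√(-554/99)) = √(344588 - 4*√2*I*√6094/33) = √(344588 - 8*I*√3047/33)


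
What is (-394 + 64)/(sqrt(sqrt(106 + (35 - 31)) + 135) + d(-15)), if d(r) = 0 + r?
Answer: 330/(15 - sqrt(135 + sqrt(110))) ≈ 112.32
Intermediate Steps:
d(r) = r
(-394 + 64)/(sqrt(sqrt(106 + (35 - 31)) + 135) + d(-15)) = (-394 + 64)/(sqrt(sqrt(106 + (35 - 31)) + 135) - 15) = -330/(sqrt(sqrt(106 + 4) + 135) - 15) = -330/(sqrt(sqrt(110) + 135) - 15) = -330/(sqrt(135 + sqrt(110)) - 15) = -330/(-15 + sqrt(135 + sqrt(110)))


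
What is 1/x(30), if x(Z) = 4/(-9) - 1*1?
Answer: -9/13 ≈ -0.69231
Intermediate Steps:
x(Z) = -13/9 (x(Z) = 4*(-⅑) - 1 = -4/9 - 1 = -13/9)
1/x(30) = 1/(-13/9) = -9/13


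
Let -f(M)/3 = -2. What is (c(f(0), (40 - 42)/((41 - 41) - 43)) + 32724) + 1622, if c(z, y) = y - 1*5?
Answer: 1476665/43 ≈ 34341.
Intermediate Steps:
f(M) = 6 (f(M) = -3*(-2) = 6)
c(z, y) = -5 + y (c(z, y) = y - 5 = -5 + y)
(c(f(0), (40 - 42)/((41 - 41) - 43)) + 32724) + 1622 = ((-5 + (40 - 42)/((41 - 41) - 43)) + 32724) + 1622 = ((-5 - 2/(0 - 43)) + 32724) + 1622 = ((-5 - 2/(-43)) + 32724) + 1622 = ((-5 - 2*(-1/43)) + 32724) + 1622 = ((-5 + 2/43) + 32724) + 1622 = (-213/43 + 32724) + 1622 = 1406919/43 + 1622 = 1476665/43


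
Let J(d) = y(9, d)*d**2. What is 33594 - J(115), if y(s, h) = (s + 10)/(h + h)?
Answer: 65003/2 ≈ 32502.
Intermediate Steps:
y(s, h) = (10 + s)/(2*h) (y(s, h) = (10 + s)/((2*h)) = (10 + s)*(1/(2*h)) = (10 + s)/(2*h))
J(d) = 19*d/2 (J(d) = ((10 + 9)/(2*d))*d**2 = ((1/2)*19/d)*d**2 = (19/(2*d))*d**2 = 19*d/2)
33594 - J(115) = 33594 - 19*115/2 = 33594 - 1*2185/2 = 33594 - 2185/2 = 65003/2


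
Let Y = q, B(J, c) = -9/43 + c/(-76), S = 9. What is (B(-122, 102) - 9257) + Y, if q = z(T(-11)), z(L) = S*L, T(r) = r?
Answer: -15290239/1634 ≈ -9357.5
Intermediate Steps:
B(J, c) = -9/43 - c/76 (B(J, c) = -9*1/43 + c*(-1/76) = -9/43 - c/76)
z(L) = 9*L
q = -99 (q = 9*(-11) = -99)
Y = -99
(B(-122, 102) - 9257) + Y = ((-9/43 - 1/76*102) - 9257) - 99 = ((-9/43 - 51/38) - 9257) - 99 = (-2535/1634 - 9257) - 99 = -15128473/1634 - 99 = -15290239/1634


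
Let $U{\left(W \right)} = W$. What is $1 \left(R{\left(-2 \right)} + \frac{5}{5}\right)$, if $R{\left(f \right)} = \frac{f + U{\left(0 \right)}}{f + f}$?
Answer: $\frac{3}{2} \approx 1.5$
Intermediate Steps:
$R{\left(f \right)} = \frac{1}{2}$ ($R{\left(f \right)} = \frac{f + 0}{f + f} = \frac{f}{2 f} = f \frac{1}{2 f} = \frac{1}{2}$)
$1 \left(R{\left(-2 \right)} + \frac{5}{5}\right) = 1 \left(\frac{1}{2} + \frac{5}{5}\right) = 1 \left(\frac{1}{2} + 5 \cdot \frac{1}{5}\right) = 1 \left(\frac{1}{2} + 1\right) = 1 \cdot \frac{3}{2} = \frac{3}{2}$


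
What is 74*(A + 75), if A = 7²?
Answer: 9176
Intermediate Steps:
A = 49
74*(A + 75) = 74*(49 + 75) = 74*124 = 9176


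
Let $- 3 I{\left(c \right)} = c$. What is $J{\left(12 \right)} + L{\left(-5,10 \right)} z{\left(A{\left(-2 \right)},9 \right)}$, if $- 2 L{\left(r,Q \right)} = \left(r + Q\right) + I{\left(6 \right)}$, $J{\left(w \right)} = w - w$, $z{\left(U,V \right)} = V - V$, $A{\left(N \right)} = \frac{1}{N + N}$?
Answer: $0$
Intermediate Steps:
$I{\left(c \right)} = - \frac{c}{3}$
$A{\left(N \right)} = \frac{1}{2 N}$
$z{\left(U,V \right)} = 0$
$J{\left(w \right)} = 0$
$L{\left(r,Q \right)} = 1 - \frac{Q}{2} - \frac{r}{2}$ ($L{\left(r,Q \right)} = - \frac{\left(r + Q\right) - 2}{2} = - \frac{\left(Q + r\right) - 2}{2} = - \frac{-2 + Q + r}{2} = 1 - \frac{Q}{2} - \frac{r}{2}$)
$J{\left(12 \right)} + L{\left(-5,10 \right)} z{\left(A{\left(-2 \right)},9 \right)} = 0 + \left(1 - 5 - - \frac{5}{2}\right) 0 = 0 + \left(1 - 5 + \frac{5}{2}\right) 0 = 0 - 0 = 0 + 0 = 0$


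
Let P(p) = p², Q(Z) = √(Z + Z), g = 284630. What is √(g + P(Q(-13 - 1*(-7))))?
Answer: √284618 ≈ 533.50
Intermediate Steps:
Q(Z) = √2*√Z (Q(Z) = √(2*Z) = √2*√Z)
√(g + P(Q(-13 - 1*(-7)))) = √(284630 + (√2*√(-13 - 1*(-7)))²) = √(284630 + (√2*√(-13 + 7))²) = √(284630 + (√2*√(-6))²) = √(284630 + (√2*(I*√6))²) = √(284630 + (2*I*√3)²) = √(284630 - 12) = √284618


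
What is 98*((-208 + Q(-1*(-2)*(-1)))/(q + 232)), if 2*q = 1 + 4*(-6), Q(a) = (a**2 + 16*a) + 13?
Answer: -892/9 ≈ -99.111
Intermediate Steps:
Q(a) = 13 + a**2 + 16*a
q = -23/2 (q = (1 + 4*(-6))/2 = (1 - 24)/2 = (1/2)*(-23) = -23/2 ≈ -11.500)
98*((-208 + Q(-1*(-2)*(-1)))/(q + 232)) = 98*((-208 + (13 + (-1*(-2)*(-1))**2 + 16*(-1*(-2)*(-1))))/(-23/2 + 232)) = 98*((-208 + (13 + (2*(-1))**2 + 16*(2*(-1))))/(441/2)) = 98*((-208 + (13 + (-2)**2 + 16*(-2)))*(2/441)) = 98*((-208 + (13 + 4 - 32))*(2/441)) = 98*((-208 - 15)*(2/441)) = 98*(-223*2/441) = 98*(-446/441) = -892/9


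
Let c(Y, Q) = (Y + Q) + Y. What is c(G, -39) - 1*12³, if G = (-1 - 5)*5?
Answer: -1827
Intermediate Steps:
G = -30 (G = -6*5 = -30)
c(Y, Q) = Q + 2*Y (c(Y, Q) = (Q + Y) + Y = Q + 2*Y)
c(G, -39) - 1*12³ = (-39 + 2*(-30)) - 1*12³ = (-39 - 60) - 1*1728 = -99 - 1728 = -1827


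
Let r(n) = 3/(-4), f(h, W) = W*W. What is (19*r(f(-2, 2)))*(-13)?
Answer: 741/4 ≈ 185.25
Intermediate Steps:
f(h, W) = W²
r(n) = -¾ (r(n) = 3*(-¼) = -¾)
(19*r(f(-2, 2)))*(-13) = (19*(-¾))*(-13) = -57/4*(-13) = 741/4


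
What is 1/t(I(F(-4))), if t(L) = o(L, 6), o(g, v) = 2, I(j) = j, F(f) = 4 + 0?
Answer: ½ ≈ 0.50000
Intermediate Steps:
F(f) = 4
t(L) = 2
1/t(I(F(-4))) = 1/2 = ½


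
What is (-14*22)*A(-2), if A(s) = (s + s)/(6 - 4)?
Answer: 616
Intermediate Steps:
A(s) = s (A(s) = (2*s)/2 = (2*s)*(½) = s)
(-14*22)*A(-2) = -14*22*(-2) = -308*(-2) = 616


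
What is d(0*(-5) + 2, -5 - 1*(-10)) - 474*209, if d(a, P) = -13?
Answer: -99079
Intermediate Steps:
d(0*(-5) + 2, -5 - 1*(-10)) - 474*209 = -13 - 474*209 = -13 - 99066 = -99079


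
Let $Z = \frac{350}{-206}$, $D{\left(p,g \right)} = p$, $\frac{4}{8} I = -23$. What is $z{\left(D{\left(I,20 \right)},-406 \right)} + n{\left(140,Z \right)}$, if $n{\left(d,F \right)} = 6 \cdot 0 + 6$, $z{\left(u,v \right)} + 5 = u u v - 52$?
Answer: $-859147$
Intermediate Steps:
$I = -46$ ($I = 2 \left(-23\right) = -46$)
$z{\left(u,v \right)} = -57 + v u^{2}$ ($z{\left(u,v \right)} = -5 + \left(u u v - 52\right) = -5 + \left(u^{2} v - 52\right) = -5 + \left(v u^{2} - 52\right) = -5 + \left(-52 + v u^{2}\right) = -57 + v u^{2}$)
$Z = - \frac{175}{103}$ ($Z = 350 \left(- \frac{1}{206}\right) = - \frac{175}{103} \approx -1.699$)
$n{\left(d,F \right)} = 6$ ($n{\left(d,F \right)} = 0 + 6 = 6$)
$z{\left(D{\left(I,20 \right)},-406 \right)} + n{\left(140,Z \right)} = \left(-57 - 406 \left(-46\right)^{2}\right) + 6 = \left(-57 - 859096\right) + 6 = -859153 + 6 = -859147$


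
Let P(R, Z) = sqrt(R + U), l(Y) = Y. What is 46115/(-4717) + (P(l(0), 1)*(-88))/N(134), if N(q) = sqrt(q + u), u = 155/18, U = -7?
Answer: -46115/4717 - 264*I*sqrt(35938)/2567 ≈ -9.7763 - 19.496*I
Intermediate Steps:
u = 155/18 (u = 155*(1/18) = 155/18 ≈ 8.6111)
P(R, Z) = sqrt(-7 + R) (P(R, Z) = sqrt(R - 7) = sqrt(-7 + R))
N(q) = sqrt(155/18 + q) (N(q) = sqrt(q + 155/18) = sqrt(155/18 + q))
46115/(-4717) + (P(l(0), 1)*(-88))/N(134) = 46115/(-4717) + (sqrt(-7 + 0)*(-88))/((sqrt(310 + 36*134)/6)) = 46115*(-1/4717) + (sqrt(-7)*(-88))/((sqrt(310 + 4824)/6)) = -46115/4717 + ((I*sqrt(7))*(-88))/((sqrt(5134)/6)) = -46115/4717 + (-88*I*sqrt(7))*(3*sqrt(5134)/2567) = -46115/4717 - 264*I*sqrt(35938)/2567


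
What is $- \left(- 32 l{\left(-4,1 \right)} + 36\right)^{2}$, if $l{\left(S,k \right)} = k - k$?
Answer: $-1296$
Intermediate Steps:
$l{\left(S,k \right)} = 0$
$- \left(- 32 l{\left(-4,1 \right)} + 36\right)^{2} = - \left(\left(-32\right) 0 + 36\right)^{2} = - \left(0 + 36\right)^{2} = - 36^{2} = \left(-1\right) 1296 = -1296$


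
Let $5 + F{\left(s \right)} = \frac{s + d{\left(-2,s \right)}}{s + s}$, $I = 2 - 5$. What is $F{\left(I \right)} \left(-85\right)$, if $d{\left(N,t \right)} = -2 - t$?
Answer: $\frac{1190}{3} \approx 396.67$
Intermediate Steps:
$I = -3$ ($I = 2 - 5 = -3$)
$F{\left(s \right)} = -5 - \frac{1}{s}$ ($F{\left(s \right)} = -5 + \frac{s - \left(2 + s\right)}{s + s} = -5 - \frac{2}{2 s} = -5 - 2 \frac{1}{2 s} = -5 - \frac{1}{s}$)
$F{\left(I \right)} \left(-85\right) = \left(-5 - \frac{1}{-3}\right) \left(-85\right) = \left(-5 - - \frac{1}{3}\right) \left(-85\right) = \left(-5 + \frac{1}{3}\right) \left(-85\right) = \left(- \frac{14}{3}\right) \left(-85\right) = \frac{1190}{3}$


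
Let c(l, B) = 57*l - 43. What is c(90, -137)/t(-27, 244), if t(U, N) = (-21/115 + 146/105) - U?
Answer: 12285105/68122 ≈ 180.34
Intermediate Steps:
c(l, B) = -43 + 57*l
t(U, N) = 2917/2415 - U (t(U, N) = (-21*1/115 + 146*(1/105)) - U = (-21/115 + 146/105) - U = 2917/2415 - U)
c(90, -137)/t(-27, 244) = (-43 + 57*90)/(2917/2415 - 1*(-27)) = (-43 + 5130)/(2917/2415 + 27) = 5087/(68122/2415) = 5087*(2415/68122) = 12285105/68122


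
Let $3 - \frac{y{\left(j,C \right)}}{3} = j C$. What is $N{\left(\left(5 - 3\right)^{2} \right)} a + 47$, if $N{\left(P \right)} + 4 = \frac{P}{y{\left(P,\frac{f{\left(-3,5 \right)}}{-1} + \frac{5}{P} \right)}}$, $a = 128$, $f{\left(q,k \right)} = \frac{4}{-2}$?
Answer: $- \frac{7231}{15} \approx -482.07$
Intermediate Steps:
$f{\left(q,k \right)} = -2$ ($f{\left(q,k \right)} = 4 \left(- \frac{1}{2}\right) = -2$)
$y{\left(j,C \right)} = 9 - 3 C j$ ($y{\left(j,C \right)} = 9 - 3 j C = 9 - 3 C j$)
$N{\left(P \right)} = -4 + \frac{P}{9 - 3 P \left(2 + \frac{5}{P}\right)}$ ($N{\left(P \right)} = -4 + \frac{P}{9 - 3 \left(- \frac{2}{-1} + \frac{5}{P}\right) P} = -4 + \frac{P}{9 - 3 \left(\left(-2\right) \left(-1\right) + \frac{5}{P}\right) P} = -4 + \frac{P}{9 - 3 \left(2 + \frac{5}{P}\right) P} = -4 + \frac{P}{9 - 3 P \left(2 + \frac{5}{P}\right)}$)
$N{\left(\left(5 - 3\right)^{2} \right)} a + 47 = \frac{-24 - 25 \left(5 - 3\right)^{2}}{6 \left(1 + \left(5 - 3\right)^{2}\right)} 128 + 47 = \frac{-24 - 25 \cdot 2^{2}}{6 \left(1 + 2^{2}\right)} 128 + 47 = \frac{-24 - 100}{6 \left(1 + 4\right)} 128 + 47 = \frac{-24 - 100}{6 \cdot 5} \cdot 128 + 47 = \frac{1}{6} \cdot \frac{1}{5} \left(-124\right) 128 + 47 = \left(- \frac{62}{15}\right) 128 + 47 = - \frac{7936}{15} + 47 = - \frac{7231}{15}$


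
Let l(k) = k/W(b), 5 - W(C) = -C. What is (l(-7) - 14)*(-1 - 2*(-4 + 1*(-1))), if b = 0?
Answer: -693/5 ≈ -138.60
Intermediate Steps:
W(C) = 5 + C (W(C) = 5 - (-1)*C = 5 + C)
l(k) = k/5 (l(k) = k/(5 + 0) = k/5)
(l(-7) - 14)*(-1 - 2*(-4 + 1*(-1))) = ((⅕)*(-7) - 14)*(-1 - 2*(-4 + 1*(-1))) = (-7/5 - 14)*(-1 - 2*(-4 - 1)) = -77*(-1 - 2*(-5))/5 = -77*(-1 + 10)/5 = -77/5*9 = -693/5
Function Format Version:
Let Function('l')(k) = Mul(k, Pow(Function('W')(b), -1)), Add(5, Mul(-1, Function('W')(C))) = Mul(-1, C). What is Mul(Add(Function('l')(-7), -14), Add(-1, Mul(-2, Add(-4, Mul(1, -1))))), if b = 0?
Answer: Rational(-693, 5) ≈ -138.60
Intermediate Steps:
Function('W')(C) = Add(5, C) (Function('W')(C) = Add(5, Mul(-1, Mul(-1, C))) = Add(5, C))
Function('l')(k) = Mul(Rational(1, 5), k) (Function('l')(k) = Mul(k, Pow(Add(5, 0), -1)) = Mul(k, Pow(5, -1)) = Mul(k, Rational(1, 5)) = Mul(Rational(1, 5), k))
Mul(Add(Function('l')(-7), -14), Add(-1, Mul(-2, Add(-4, Mul(1, -1))))) = Mul(Add(Mul(Rational(1, 5), -7), -14), Add(-1, Mul(-2, Add(-4, Mul(1, -1))))) = Mul(Add(Rational(-7, 5), -14), Add(-1, Mul(-2, Add(-4, -1)))) = Mul(Rational(-77, 5), Add(-1, Mul(-2, -5))) = Mul(Rational(-77, 5), Add(-1, 10)) = Mul(Rational(-77, 5), 9) = Rational(-693, 5)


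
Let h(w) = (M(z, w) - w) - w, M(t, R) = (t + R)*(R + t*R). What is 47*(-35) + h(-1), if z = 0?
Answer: -1642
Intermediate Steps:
M(t, R) = (R + t)*(R + R*t)
h(w) = w**2 - 2*w (h(w) = (w*(w + 0 + 0**2 + w*0) - w) - w = (w*(w + 0 + 0 + 0) - w) - w = (w*w - w) - w = (w**2 - w) - w = w**2 - 2*w)
47*(-35) + h(-1) = 47*(-35) - (-2 - 1) = -1645 - 1*(-3) = -1645 + 3 = -1642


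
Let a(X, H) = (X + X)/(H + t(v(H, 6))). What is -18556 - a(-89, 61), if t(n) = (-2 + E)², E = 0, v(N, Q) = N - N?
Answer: -1205962/65 ≈ -18553.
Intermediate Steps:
v(N, Q) = 0
t(n) = 4 (t(n) = (-2 + 0)² = (-2)² = 4)
a(X, H) = 2*X/(4 + H) (a(X, H) = (X + X)/(H + 4) = (2*X)/(4 + H) = 2*X/(4 + H))
-18556 - a(-89, 61) = -18556 - 2*(-89)/(4 + 61) = -18556 - 2*(-89)/65 = -18556 - 1*(-178/65) = -18556 + 178/65 = -1205962/65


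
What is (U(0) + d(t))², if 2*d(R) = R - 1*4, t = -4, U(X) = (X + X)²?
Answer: 16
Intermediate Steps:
U(X) = 4*X² (U(X) = (2*X)² = 4*X²)
d(R) = -2 + R/2 (d(R) = (R - 1*4)/2 = (R - 4)/2 = (-4 + R)/2 = -2 + R/2)
(U(0) + d(t))² = (4*0² + (-2 + (½)*(-4)))² = (4*0 + (-2 - 2))² = (0 - 4)² = (-4)² = 16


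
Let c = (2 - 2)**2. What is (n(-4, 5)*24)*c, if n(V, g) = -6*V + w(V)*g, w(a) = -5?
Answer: 0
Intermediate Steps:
c = 0 (c = 0**2 = 0)
n(V, g) = -6*V - 5*g
(n(-4, 5)*24)*c = ((-6*(-4) - 5*5)*24)*0 = ((24 - 25)*24)*0 = -1*24*0 = -24*0 = 0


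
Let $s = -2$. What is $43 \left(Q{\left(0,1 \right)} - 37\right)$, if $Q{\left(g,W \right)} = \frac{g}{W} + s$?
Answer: $-1677$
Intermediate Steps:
$Q{\left(g,W \right)} = -2 + \frac{g}{W}$ ($Q{\left(g,W \right)} = \frac{g}{W} - 2 = -2 + \frac{g}{W}$)
$43 \left(Q{\left(0,1 \right)} - 37\right) = 43 \left(\left(-2 + \frac{0}{1}\right) - 37\right) = 43 \left(\left(-2 + 0 \cdot 1\right) - 37\right) = 43 \left(\left(-2 + 0\right) - 37\right) = 43 \left(-2 - 37\right) = 43 \left(-39\right) = -1677$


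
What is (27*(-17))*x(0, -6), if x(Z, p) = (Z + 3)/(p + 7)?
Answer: -1377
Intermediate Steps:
x(Z, p) = (3 + Z)/(7 + p)
(27*(-17))*x(0, -6) = (27*(-17))*((3 + 0)/(7 - 6)) = -459*3/1 = -459*3 = -1377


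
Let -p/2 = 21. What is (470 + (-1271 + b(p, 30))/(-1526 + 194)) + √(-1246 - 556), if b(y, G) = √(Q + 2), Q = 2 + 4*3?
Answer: 627307/1332 + I*√1802 ≈ 470.95 + 42.45*I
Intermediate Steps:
p = -42 (p = -2*21 = -42)
Q = 14 (Q = 2 + 12 = 14)
b(y, G) = 4 (b(y, G) = √(14 + 2) = √16 = 4)
(470 + (-1271 + b(p, 30))/(-1526 + 194)) + √(-1246 - 556) = (470 + (-1271 + 4)/(-1526 + 194)) + √(-1246 - 556) = (470 - 1267/(-1332)) + √(-1802) = (470 - 1267*(-1/1332)) + I*√1802 = (470 + 1267/1332) + I*√1802 = 627307/1332 + I*√1802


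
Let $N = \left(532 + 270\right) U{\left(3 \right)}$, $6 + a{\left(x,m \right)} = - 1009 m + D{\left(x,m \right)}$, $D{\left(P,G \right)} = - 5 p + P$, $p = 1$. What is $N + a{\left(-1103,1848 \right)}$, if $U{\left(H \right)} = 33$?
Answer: $-1839280$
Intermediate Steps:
$D{\left(P,G \right)} = -5 + P$ ($D{\left(P,G \right)} = \left(-5\right) 1 + P = -5 + P$)
$a{\left(x,m \right)} = -11 + x - 1009 m$ ($a{\left(x,m \right)} = -6 - \left(5 - x + 1009 m\right) = -11 + x - 1009 m$)
$N = 26466$ ($N = \left(532 + 270\right) 33 = 802 \cdot 33 = 26466$)
$N + a{\left(-1103,1848 \right)} = 26466 - 1865746 = -1839280$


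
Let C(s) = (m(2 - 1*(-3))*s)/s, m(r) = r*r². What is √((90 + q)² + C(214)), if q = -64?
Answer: 3*√89 ≈ 28.302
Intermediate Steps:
m(r) = r³
C(s) = 125 (C(s) = ((2 - 1*(-3))³*s)/s = ((2 + 3)³*s)/s = (5³*s)/s = (125*s)/s = 125)
√((90 + q)² + C(214)) = √((90 - 64)² + 125) = √(26² + 125) = √(676 + 125) = √801 = 3*√89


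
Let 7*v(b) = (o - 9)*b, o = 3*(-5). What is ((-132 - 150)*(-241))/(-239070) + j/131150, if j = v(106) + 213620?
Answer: 4908170427/3657970225 ≈ 1.3418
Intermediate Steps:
o = -15
v(b) = -24*b/7 (v(b) = ((-15 - 9)*b)/7 = (-24*b)/7 = -24*b/7)
j = 1492796/7 (j = -24/7*106 + 213620 = -2544/7 + 213620 = 1492796/7 ≈ 2.1326e+5)
((-132 - 150)*(-241))/(-239070) + j/131150 = ((-132 - 150)*(-241))/(-239070) + (1492796/7)/131150 = -282*(-241)*(-1/239070) + (1492796/7)*(1/131150) = 67962*(-1/239070) + 746398/459025 = -11327/39845 + 746398/459025 = 4908170427/3657970225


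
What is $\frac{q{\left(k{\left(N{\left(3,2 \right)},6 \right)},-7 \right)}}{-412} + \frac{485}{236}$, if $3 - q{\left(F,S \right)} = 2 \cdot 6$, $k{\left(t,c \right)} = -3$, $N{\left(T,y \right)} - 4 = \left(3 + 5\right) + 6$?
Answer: $\frac{25243}{12154} \approx 2.0769$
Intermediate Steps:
$N{\left(T,y \right)} = 18$ ($N{\left(T,y \right)} = 4 + \left(\left(3 + 5\right) + 6\right) = 4 + \left(8 + 6\right) = 4 + 14 = 18$)
$q{\left(F,S \right)} = -9$ ($q{\left(F,S \right)} = 3 - 2 \cdot 6 = 3 - 12 = -9$)
$\frac{q{\left(k{\left(N{\left(3,2 \right)},6 \right)},-7 \right)}}{-412} + \frac{485}{236} = - \frac{9}{-412} + \frac{485}{236} = \left(-9\right) \left(- \frac{1}{412}\right) + 485 \cdot \frac{1}{236} = \frac{9}{412} + \frac{485}{236} = \frac{25243}{12154}$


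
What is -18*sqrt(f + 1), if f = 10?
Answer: -18*sqrt(11) ≈ -59.699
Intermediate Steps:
-18*sqrt(f + 1) = -18*sqrt(10 + 1) = -18*sqrt(11)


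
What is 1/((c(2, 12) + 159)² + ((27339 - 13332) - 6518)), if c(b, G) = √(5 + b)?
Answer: 32777/1073623861 - 318*√7/1073623861 ≈ 2.9746e-5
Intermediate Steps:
1/((c(2, 12) + 159)² + ((27339 - 13332) - 6518)) = 1/((√(5 + 2) + 159)² + ((27339 - 13332) - 6518)) = 1/((√7 + 159)² + (14007 - 6518)) = 1/((159 + √7)² + 7489) = 1/(7489 + (159 + √7)²)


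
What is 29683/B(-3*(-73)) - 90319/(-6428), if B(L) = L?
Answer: 210582185/1407732 ≈ 149.59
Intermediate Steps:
29683/B(-3*(-73)) - 90319/(-6428) = 29683/((-3*(-73))) - 90319/(-6428) = 29683/219 - 90319*(-1/6428) = 29683*(1/219) + 90319/6428 = 29683/219 + 90319/6428 = 210582185/1407732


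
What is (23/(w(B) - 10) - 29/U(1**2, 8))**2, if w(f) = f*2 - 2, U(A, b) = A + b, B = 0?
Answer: 34225/1296 ≈ 26.408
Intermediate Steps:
w(f) = -2 + 2*f (w(f) = 2*f - 2 = -2 + 2*f)
(23/(w(B) - 10) - 29/U(1**2, 8))**2 = (23/((-2 + 2*0) - 10) - 29/(1**2 + 8))**2 = (23/((-2 + 0) - 10) - 29/(1 + 8))**2 = (23/(-2 - 10) - 29/9)**2 = (23/(-12) - 29*1/9)**2 = (23*(-1/12) - 29/9)**2 = (-23/12 - 29/9)**2 = (-185/36)**2 = 34225/1296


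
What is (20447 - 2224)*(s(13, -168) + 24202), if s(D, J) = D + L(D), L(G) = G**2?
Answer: 444349632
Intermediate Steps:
s(D, J) = D + D**2
(20447 - 2224)*(s(13, -168) + 24202) = (20447 - 2224)*(13*(1 + 13) + 24202) = 18223*(13*14 + 24202) = 18223*(182 + 24202) = 18223*24384 = 444349632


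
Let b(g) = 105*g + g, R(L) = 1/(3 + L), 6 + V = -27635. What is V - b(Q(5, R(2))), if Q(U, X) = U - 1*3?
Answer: -27853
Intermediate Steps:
V = -27641 (V = -6 - 27635 = -27641)
Q(U, X) = -3 + U (Q(U, X) = U - 3 = -3 + U)
b(g) = 106*g
V - b(Q(5, R(2))) = -27641 - 106*(-3 + 5) = -27641 - 106*2 = -27641 - 1*212 = -27641 - 212 = -27853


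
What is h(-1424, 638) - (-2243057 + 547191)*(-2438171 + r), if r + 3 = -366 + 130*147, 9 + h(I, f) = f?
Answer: -4103029075751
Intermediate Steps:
h(I, f) = -9 + f
r = 18741 (r = -3 + (-366 + 130*147) = -3 + (-366 + 19110) = -3 + 18744 = 18741)
h(-1424, 638) - (-2243057 + 547191)*(-2438171 + r) = (-9 + 638) - (-2243057 + 547191)*(-2438171 + 18741) = 629 - (-1695866)*(-2419430) = 629 - 1*4103029076380 = 629 - 4103029076380 = -4103029075751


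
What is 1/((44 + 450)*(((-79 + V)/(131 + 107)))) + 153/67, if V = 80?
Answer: 45764/16549 ≈ 2.7654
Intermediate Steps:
1/((44 + 450)*(((-79 + V)/(131 + 107)))) + 153/67 = 1/((44 + 450)*(((-79 + 80)/(131 + 107)))) + 153/67 = 1/(494*((1/238))) + 153*(1/67) = 1/(494*((1*(1/238)))) + 153/67 = 1/(494*(1/238)) + 153/67 = (1/494)*238 + 153/67 = 119/247 + 153/67 = 45764/16549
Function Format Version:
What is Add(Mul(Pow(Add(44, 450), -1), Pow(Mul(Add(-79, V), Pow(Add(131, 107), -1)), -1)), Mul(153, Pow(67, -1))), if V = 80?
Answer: Rational(45764, 16549) ≈ 2.7654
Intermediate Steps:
Add(Mul(Pow(Add(44, 450), -1), Pow(Mul(Add(-79, V), Pow(Add(131, 107), -1)), -1)), Mul(153, Pow(67, -1))) = Add(Mul(Pow(Add(44, 450), -1), Pow(Mul(Add(-79, 80), Pow(Add(131, 107), -1)), -1)), Mul(153, Pow(67, -1))) = Add(Mul(Pow(494, -1), Pow(Mul(1, Pow(238, -1)), -1)), Mul(153, Rational(1, 67))) = Add(Mul(Rational(1, 494), Pow(Mul(1, Rational(1, 238)), -1)), Rational(153, 67)) = Add(Mul(Rational(1, 494), Pow(Rational(1, 238), -1)), Rational(153, 67)) = Add(Mul(Rational(1, 494), 238), Rational(153, 67)) = Add(Rational(119, 247), Rational(153, 67)) = Rational(45764, 16549)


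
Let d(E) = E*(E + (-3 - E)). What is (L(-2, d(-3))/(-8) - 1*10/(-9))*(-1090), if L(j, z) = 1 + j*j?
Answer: -19075/36 ≈ -529.86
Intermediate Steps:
d(E) = -3*E (d(E) = E*(-3) = -3*E)
L(j, z) = 1 + j²
(L(-2, d(-3))/(-8) - 1*10/(-9))*(-1090) = ((1 + (-2)²)/(-8) - 1*10/(-9))*(-1090) = ((1 + 4)*(-⅛) - 10*(-⅑))*(-1090) = (5*(-⅛) + 10/9)*(-1090) = (-5/8 + 10/9)*(-1090) = (35/72)*(-1090) = -19075/36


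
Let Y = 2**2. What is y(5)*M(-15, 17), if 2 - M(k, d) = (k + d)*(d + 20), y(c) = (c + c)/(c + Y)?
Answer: -80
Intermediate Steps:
Y = 4
y(c) = 2*c/(4 + c) (y(c) = (c + c)/(c + 4) = (2*c)/(4 + c) = 2*c/(4 + c))
M(k, d) = 2 - (20 + d)*(d + k) (M(k, d) = 2 - (k + d)*(d + 20) = 2 - (d + k)*(20 + d) = 2 - (20 + d)*(d + k))
y(5)*M(-15, 17) = (2*5/(4 + 5))*(2 - 1*17**2 - 20*17 - 20*(-15) - 1*17*(-15)) = (2*5/9)*(2 - 1*289 - 340 + 300 + 255) = (2*5*(1/9))*(2 - 289 - 340 + 300 + 255) = (10/9)*(-72) = -80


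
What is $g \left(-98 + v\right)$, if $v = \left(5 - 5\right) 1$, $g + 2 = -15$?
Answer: $1666$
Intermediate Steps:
$g = -17$ ($g = -2 - 15 = -17$)
$v = 0$ ($v = 0 \cdot 1 = 0$)
$g \left(-98 + v\right) = - 17 \left(-98 + 0\right) = \left(-17\right) \left(-98\right) = 1666$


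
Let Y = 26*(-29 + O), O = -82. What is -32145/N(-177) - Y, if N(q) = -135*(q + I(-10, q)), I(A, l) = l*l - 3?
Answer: 809066269/280341 ≈ 2886.0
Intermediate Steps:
Y = -2886 (Y = 26*(-29 - 82) = 26*(-111) = -2886)
I(A, l) = -3 + l**2 (I(A, l) = l**2 - 3 = -3 + l**2)
N(q) = 405 - 135*q - 135*q**2 (N(q) = -135*(q + (-3 + q**2)) = -135*(-3 + q + q**2) = 405 - 135*q - 135*q**2)
-32145/N(-177) - Y = -32145/(405 - 135*(-177) - 135*(-177)**2) - 1*(-2886) = -32145/(405 + 23895 - 135*31329) + 2886 = -32145/(405 + 23895 - 4229415) + 2886 = -32145/(-4205115) + 2886 = -32145*(-1/4205115) + 2886 = 2143/280341 + 2886 = 809066269/280341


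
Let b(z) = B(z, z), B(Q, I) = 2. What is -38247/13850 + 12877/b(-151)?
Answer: 44567489/6925 ≈ 6435.7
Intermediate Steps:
b(z) = 2
-38247/13850 + 12877/b(-151) = -38247/13850 + 12877/2 = 44567489/6925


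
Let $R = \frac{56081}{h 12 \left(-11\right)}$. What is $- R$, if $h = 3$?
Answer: $\frac{56081}{396} \approx 141.62$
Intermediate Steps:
$R = - \frac{56081}{396}$ ($R = \frac{56081}{3 \cdot 12 \left(-11\right)} = \frac{56081}{36 \left(-11\right)} = \frac{56081}{-396} = 56081 \left(- \frac{1}{396}\right) = - \frac{56081}{396} \approx -141.62$)
$- R = \left(-1\right) \left(- \frac{56081}{396}\right) = \frac{56081}{396}$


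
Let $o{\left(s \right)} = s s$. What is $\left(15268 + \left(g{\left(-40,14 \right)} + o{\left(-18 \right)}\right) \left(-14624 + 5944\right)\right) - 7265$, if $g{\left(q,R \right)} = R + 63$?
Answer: $-3472677$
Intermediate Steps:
$o{\left(s \right)} = s^{2}$
$g{\left(q,R \right)} = 63 + R$
$\left(15268 + \left(g{\left(-40,14 \right)} + o{\left(-18 \right)}\right) \left(-14624 + 5944\right)\right) - 7265 = \left(15268 + \left(\left(63 + 14\right) + \left(-18\right)^{2}\right) \left(-14624 + 5944\right)\right) - 7265 = \left(15268 + \left(77 + 324\right) \left(-8680\right)\right) - 7265 = \left(15268 + 401 \left(-8680\right)\right) - 7265 = \left(15268 - 3480680\right) - 7265 = -3465412 - 7265 = -3472677$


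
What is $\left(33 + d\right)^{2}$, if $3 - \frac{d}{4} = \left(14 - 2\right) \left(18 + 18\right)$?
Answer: $2832489$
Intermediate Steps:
$d = -1716$ ($d = 12 - 4 \left(14 - 2\right) \left(18 + 18\right) = 12 - 4 \cdot 12 \cdot 36 = 12 - 1728 = -1716$)
$\left(33 + d\right)^{2} = \left(33 - 1716\right)^{2} = \left(-1683\right)^{2} = 2832489$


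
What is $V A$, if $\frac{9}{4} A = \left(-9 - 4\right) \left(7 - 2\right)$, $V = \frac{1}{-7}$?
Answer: $\frac{260}{63} \approx 4.127$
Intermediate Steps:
$V = - \frac{1}{7} \approx -0.14286$
$A = - \frac{260}{9}$ ($A = \frac{4 \left(-9 - 4\right) \left(7 - 2\right)}{9} = \frac{4 \left(\left(-13\right) 5\right)}{9} = \frac{4}{9} \left(-65\right) = - \frac{260}{9} \approx -28.889$)
$V A = \left(- \frac{1}{7}\right) \left(- \frac{260}{9}\right) = \frac{260}{63}$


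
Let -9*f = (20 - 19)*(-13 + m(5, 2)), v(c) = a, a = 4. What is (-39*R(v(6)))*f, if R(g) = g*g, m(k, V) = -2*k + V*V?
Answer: -3952/3 ≈ -1317.3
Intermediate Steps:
v(c) = 4
m(k, V) = V² - 2*k (m(k, V) = -2*k + V² = V² - 2*k)
f = 19/9 (f = -(20 - 19)*(-13 + (2² - 2*5))/9 = -(-13 + (4 - 10))/9 = -(-13 - 6)/9 = -(-19)/9 = -⅑*(-19) = 19/9 ≈ 2.1111)
R(g) = g²
(-39*R(v(6)))*f = -39*4²*(19/9) = -39*16*(19/9) = -624*19/9 = -3952/3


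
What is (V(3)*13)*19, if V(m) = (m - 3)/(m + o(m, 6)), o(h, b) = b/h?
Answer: 0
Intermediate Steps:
V(m) = (-3 + m)/(m + 6/m) (V(m) = (m - 3)/(m + 6/m) = (-3 + m)/(m + 6/m))
(V(3)*13)*19 = ((3*(-3 + 3)/(6 + 3**2))*13)*19 = ((3*0/(6 + 9))*13)*19 = ((3*0/15)*13)*19 = ((3*(1/15)*0)*13)*19 = (0*13)*19 = 0*19 = 0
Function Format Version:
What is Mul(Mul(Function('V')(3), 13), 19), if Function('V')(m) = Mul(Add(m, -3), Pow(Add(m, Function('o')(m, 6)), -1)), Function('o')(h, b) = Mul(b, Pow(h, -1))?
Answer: 0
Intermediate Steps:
Function('V')(m) = Mul(Pow(Add(m, Mul(6, Pow(m, -1))), -1), Add(-3, m)) (Function('V')(m) = Mul(Add(m, -3), Pow(Add(m, Mul(6, Pow(m, -1))), -1)) = Mul(Add(-3, m), Pow(Add(m, Mul(6, Pow(m, -1))), -1)) = Mul(Pow(Add(m, Mul(6, Pow(m, -1))), -1), Add(-3, m)))
Mul(Mul(Function('V')(3), 13), 19) = Mul(Mul(Mul(3, Pow(Add(6, Pow(3, 2)), -1), Add(-3, 3)), 13), 19) = Mul(Mul(Mul(3, Pow(Add(6, 9), -1), 0), 13), 19) = Mul(Mul(Mul(3, Pow(15, -1), 0), 13), 19) = Mul(Mul(Mul(3, Rational(1, 15), 0), 13), 19) = Mul(Mul(0, 13), 19) = Mul(0, 19) = 0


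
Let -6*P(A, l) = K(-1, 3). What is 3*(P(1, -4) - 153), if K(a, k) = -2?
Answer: -458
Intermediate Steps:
P(A, l) = ⅓ (P(A, l) = -⅙*(-2) = ⅓)
3*(P(1, -4) - 153) = 3*(⅓ - 153) = 3*(-458/3) = -458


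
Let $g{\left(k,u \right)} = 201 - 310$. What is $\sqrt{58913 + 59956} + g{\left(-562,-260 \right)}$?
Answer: $-109 + \sqrt{118869} \approx 235.77$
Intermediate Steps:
$g{\left(k,u \right)} = -109$ ($g{\left(k,u \right)} = 201 - 310 = -109$)
$\sqrt{58913 + 59956} + g{\left(-562,-260 \right)} = \sqrt{58913 + 59956} - 109 = \sqrt{118869} - 109 = -109 + \sqrt{118869}$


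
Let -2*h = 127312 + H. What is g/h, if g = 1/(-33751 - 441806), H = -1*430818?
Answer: -1/72167201421 ≈ -1.3857e-11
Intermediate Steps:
H = -430818
h = 151753 (h = -(127312 - 430818)/2 = -½*(-303506) = 151753)
g = -1/475557 (g = 1/(-475557) = -1/475557 ≈ -2.1028e-6)
g/h = -1/475557/151753 = -1/475557*1/151753 = -1/72167201421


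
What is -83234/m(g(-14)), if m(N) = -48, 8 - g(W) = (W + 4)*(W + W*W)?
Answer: 41617/24 ≈ 1734.0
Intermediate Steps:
g(W) = 8 - (4 + W)*(W + W²) (g(W) = 8 - (W + 4)*(W + W*W) = 8 - (4 + W)*(W + W²))
-83234/m(g(-14)) = -83234/(-48) = -83234*(-1/48) = 41617/24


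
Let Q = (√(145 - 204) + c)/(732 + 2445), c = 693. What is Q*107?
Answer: 8239/353 + 107*I*√59/3177 ≈ 23.34 + 0.2587*I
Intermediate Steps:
Q = 77/353 + I*√59/3177 (Q = (√(145 - 204) + 693)/(732 + 2445) = (√(-59) + 693)/3177 = (I*√59 + 693)*(1/3177) = (693 + I*√59)*(1/3177) = 77/353 + I*√59/3177 ≈ 0.21813 + 0.0024177*I)
Q*107 = (77/353 + I*√59/3177)*107 = 8239/353 + 107*I*√59/3177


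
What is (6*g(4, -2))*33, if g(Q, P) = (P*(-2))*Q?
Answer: 3168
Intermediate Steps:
g(Q, P) = -2*P*Q (g(Q, P) = (-2*P)*Q = -2*P*Q)
(6*g(4, -2))*33 = (6*(-2*(-2)*4))*33 = (6*16)*33 = 96*33 = 3168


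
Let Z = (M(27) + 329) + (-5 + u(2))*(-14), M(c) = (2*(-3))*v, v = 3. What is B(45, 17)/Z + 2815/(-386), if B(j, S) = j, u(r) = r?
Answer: -976325/136258 ≈ -7.1653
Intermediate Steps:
M(c) = -18 (M(c) = (2*(-3))*3 = -6*3 = -18)
Z = 353 (Z = (-18 + 329) + (-5 + 2)*(-14) = 311 - 3*(-14) = 311 + 42 = 353)
B(45, 17)/Z + 2815/(-386) = 45/353 + 2815/(-386) = 45*(1/353) + 2815*(-1/386) = 45/353 - 2815/386 = -976325/136258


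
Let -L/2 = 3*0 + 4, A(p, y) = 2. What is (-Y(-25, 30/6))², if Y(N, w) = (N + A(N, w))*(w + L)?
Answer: 4761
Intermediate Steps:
L = -8 (L = -2*(3*0 + 4) = -2*(0 + 4) = -2*4 = -8)
Y(N, w) = (-8 + w)*(2 + N) (Y(N, w) = (N + 2)*(w - 8) = (2 + N)*(-8 + w) = (-8 + w)*(2 + N))
(-Y(-25, 30/6))² = (-(-16 - 8*(-25) + 2*(30/6) - 750/6))² = (-(-16 + 200 + 2*(30*(⅙)) - 750/6))² = (-(-16 + 200 + 2*5 - 25*5))² = (-(-16 + 200 + 10 - 125))² = (-1*69)² = (-69)² = 4761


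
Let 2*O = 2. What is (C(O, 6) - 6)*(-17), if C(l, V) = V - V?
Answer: 102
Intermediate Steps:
O = 1 (O = (1/2)*2 = 1)
C(l, V) = 0
(C(O, 6) - 6)*(-17) = (0 - 6)*(-17) = -6*(-17) = 102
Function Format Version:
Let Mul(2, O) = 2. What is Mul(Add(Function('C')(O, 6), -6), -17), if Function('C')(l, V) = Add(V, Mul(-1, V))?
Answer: 102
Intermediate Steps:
O = 1 (O = Mul(Rational(1, 2), 2) = 1)
Function('C')(l, V) = 0
Mul(Add(Function('C')(O, 6), -6), -17) = Mul(Add(0, -6), -17) = Mul(-6, -17) = 102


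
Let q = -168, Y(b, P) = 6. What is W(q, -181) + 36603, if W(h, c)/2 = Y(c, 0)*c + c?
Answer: 34069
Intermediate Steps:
W(h, c) = 14*c (W(h, c) = 2*(6*c + c) = 2*(7*c) = 14*c)
W(q, -181) + 36603 = 14*(-181) + 36603 = -2534 + 36603 = 34069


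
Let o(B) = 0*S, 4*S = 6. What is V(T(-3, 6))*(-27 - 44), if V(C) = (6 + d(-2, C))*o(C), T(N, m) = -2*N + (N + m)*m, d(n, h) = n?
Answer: 0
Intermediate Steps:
S = 3/2 (S = (1/4)*6 = 3/2 ≈ 1.5000)
o(B) = 0 (o(B) = 0*(3/2) = 0)
T(N, m) = -2*N + m*(N + m)
V(C) = 0 (V(C) = (6 - 2)*0 = 4*0 = 0)
V(T(-3, 6))*(-27 - 44) = 0*(-27 - 44) = 0*(-71) = 0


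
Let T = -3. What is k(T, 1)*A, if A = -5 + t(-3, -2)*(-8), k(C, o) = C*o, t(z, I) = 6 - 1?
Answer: 135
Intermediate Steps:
t(z, I) = 5
A = -45 (A = -5 + 5*(-8) = -5 - 40 = -45)
k(T, 1)*A = -3*1*(-45) = -3*(-45) = 135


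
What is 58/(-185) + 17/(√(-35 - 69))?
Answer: -58/185 - 17*I*√26/52 ≈ -0.31351 - 1.667*I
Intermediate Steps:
58/(-185) + 17/(√(-35 - 69)) = 58*(-1/185) + 17/(√(-104)) = -58/185 + 17/((2*I*√26)) = -58/185 + 17*(-I*√26/52) = -58/185 - 17*I*√26/52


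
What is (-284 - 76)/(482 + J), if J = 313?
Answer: -24/53 ≈ -0.45283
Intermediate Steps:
(-284 - 76)/(482 + J) = (-284 - 76)/(482 + 313) = -360/795 = -360*1/795 = -24/53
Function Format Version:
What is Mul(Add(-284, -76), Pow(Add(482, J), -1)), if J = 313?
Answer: Rational(-24, 53) ≈ -0.45283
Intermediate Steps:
Mul(Add(-284, -76), Pow(Add(482, J), -1)) = Mul(Add(-284, -76), Pow(Add(482, 313), -1)) = Mul(-360, Pow(795, -1)) = Mul(-360, Rational(1, 795)) = Rational(-24, 53)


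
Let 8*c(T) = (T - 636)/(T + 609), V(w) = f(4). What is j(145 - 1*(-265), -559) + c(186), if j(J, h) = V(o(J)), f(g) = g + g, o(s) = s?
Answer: 1681/212 ≈ 7.9292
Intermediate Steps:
f(g) = 2*g
V(w) = 8 (V(w) = 2*4 = 8)
c(T) = (-636 + T)/(8*(609 + T)) (c(T) = ((T - 636)/(T + 609))/8 = ((-636 + T)/(609 + T))/8 = (-636 + T)/(8*(609 + T)))
j(J, h) = 8
j(145 - 1*(-265), -559) + c(186) = 8 + (-636 + 186)/(8*(609 + 186)) = 8 + (1/8)*(-450)/795 = 8 + (1/8)*(1/795)*(-450) = 8 - 15/212 = 1681/212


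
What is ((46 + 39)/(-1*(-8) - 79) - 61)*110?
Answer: -485760/71 ≈ -6841.7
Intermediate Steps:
((46 + 39)/(-1*(-8) - 79) - 61)*110 = (85/(8 - 79) - 61)*110 = (85/(-71) - 61)*110 = (85*(-1/71) - 61)*110 = (-85/71 - 61)*110 = -4416/71*110 = -485760/71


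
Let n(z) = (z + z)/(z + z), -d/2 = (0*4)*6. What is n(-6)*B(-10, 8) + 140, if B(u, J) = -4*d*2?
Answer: 140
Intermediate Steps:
d = 0 (d = -2*0*4*6 = -0*6 = -2*0 = 0)
n(z) = 1 (n(z) = (2*z)/((2*z)) = (2*z)*(1/(2*z)) = 1)
B(u, J) = 0 (B(u, J) = -4*0*2 = 0*2 = 0)
n(-6)*B(-10, 8) + 140 = 1*0 + 140 = 0 + 140 = 140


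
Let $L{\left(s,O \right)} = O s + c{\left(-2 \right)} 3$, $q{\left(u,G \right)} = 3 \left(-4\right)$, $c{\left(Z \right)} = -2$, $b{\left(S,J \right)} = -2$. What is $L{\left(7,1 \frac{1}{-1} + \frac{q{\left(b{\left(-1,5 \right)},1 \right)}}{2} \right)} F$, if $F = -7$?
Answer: $385$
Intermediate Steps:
$q{\left(u,G \right)} = -12$
$L{\left(s,O \right)} = -6 + O s$ ($L{\left(s,O \right)} = O s - 6 = -6 + O s$)
$L{\left(7,1 \frac{1}{-1} + \frac{q{\left(b{\left(-1,5 \right)},1 \right)}}{2} \right)} F = \left(-6 + \left(1 \frac{1}{-1} - \frac{12}{2}\right) 7\right) \left(-7\right) = \left(-6 + \left(1 \left(-1\right) - 6\right) 7\right) \left(-7\right) = \left(-6 + \left(-1 - 6\right) 7\right) \left(-7\right) = \left(-6 - 49\right) \left(-7\right) = \left(-55\right) \left(-7\right) = 385$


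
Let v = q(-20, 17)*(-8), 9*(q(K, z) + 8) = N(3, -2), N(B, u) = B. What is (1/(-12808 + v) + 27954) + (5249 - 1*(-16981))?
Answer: 1919036157/38240 ≈ 50184.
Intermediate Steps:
q(K, z) = -23/3 (q(K, z) = -8 + (⅑)*3 = -8 + ⅓ = -23/3)
v = 184/3 (v = -23/3*(-8) = 184/3 ≈ 61.333)
(1/(-12808 + v) + 27954) + (5249 - 1*(-16981)) = (1/(-12808 + 184/3) + 27954) + (5249 - 1*(-16981)) = (1/(-38240/3) + 27954) + (5249 + 16981) = (-3/38240 + 27954) + 22230 = 1068960957/38240 + 22230 = 1919036157/38240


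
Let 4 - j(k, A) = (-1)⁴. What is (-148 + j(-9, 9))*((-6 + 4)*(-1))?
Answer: -290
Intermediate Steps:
j(k, A) = 3 (j(k, A) = 4 - 1*(-1)⁴ = 4 - 1*1 = 4 - 1 = 3)
(-148 + j(-9, 9))*((-6 + 4)*(-1)) = (-148 + 3)*((-6 + 4)*(-1)) = -(-290)*(-1) = -145*2 = -290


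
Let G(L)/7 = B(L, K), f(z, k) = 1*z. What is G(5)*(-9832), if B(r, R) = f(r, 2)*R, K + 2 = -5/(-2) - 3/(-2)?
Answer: -688240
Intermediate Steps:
f(z, k) = z
K = 2 (K = -2 + (-5/(-2) - 3/(-2)) = -2 + (-5*(-1/2) - 3*(-1/2)) = -2 + (5/2 + 3/2) = -2 + 4 = 2)
B(r, R) = R*r (B(r, R) = r*R = R*r)
G(L) = 14*L (G(L) = 7*(2*L) = 14*L)
G(5)*(-9832) = (14*5)*(-9832) = 70*(-9832) = -688240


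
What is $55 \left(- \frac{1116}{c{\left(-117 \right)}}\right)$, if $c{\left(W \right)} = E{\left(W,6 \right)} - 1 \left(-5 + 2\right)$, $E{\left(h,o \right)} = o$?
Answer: $-6820$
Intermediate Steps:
$c{\left(W \right)} = 9$ ($c{\left(W \right)} = 6 - 1 \left(-5 + 2\right) = 6 - 1 \left(-3\right) = 6 - -3 = 6 + 3 = 9$)
$55 \left(- \frac{1116}{c{\left(-117 \right)}}\right) = 55 \left(- \frac{1116}{9}\right) = 55 \left(\left(-1116\right) \frac{1}{9}\right) = 55 \left(-124\right) = -6820$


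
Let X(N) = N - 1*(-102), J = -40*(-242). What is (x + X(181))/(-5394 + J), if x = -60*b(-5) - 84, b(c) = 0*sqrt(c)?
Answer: 199/4286 ≈ 0.046430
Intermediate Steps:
J = 9680
b(c) = 0
X(N) = 102 + N (X(N) = N + 102 = 102 + N)
x = -84 (x = -60*0 - 84 = 0 - 84 = -84)
(x + X(181))/(-5394 + J) = (-84 + (102 + 181))/(-5394 + 9680) = (-84 + 283)/4286 = 199*(1/4286) = 199/4286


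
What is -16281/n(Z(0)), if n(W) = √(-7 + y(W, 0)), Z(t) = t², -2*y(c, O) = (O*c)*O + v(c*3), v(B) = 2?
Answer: 16281*I*√2/4 ≈ 5756.2*I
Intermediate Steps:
y(c, O) = -1 - c*O²/2 (y(c, O) = -((O*c)*O + 2)/2 = -(c*O² + 2)/2 = -(2 + c*O²)/2 = -1 - c*O²/2)
n(W) = 2*I*√2 (n(W) = √(-7 + (-1 - ½*W*0²)) = √(-7 + (-1 - ½*W*0)) = √(-7 + (-1 + 0)) = √(-7 - 1) = √(-8) = 2*I*√2)
-16281/n(Z(0)) = -16281*(-I*√2/4) = -(-16281)*I*√2/4 = 16281*I*√2/4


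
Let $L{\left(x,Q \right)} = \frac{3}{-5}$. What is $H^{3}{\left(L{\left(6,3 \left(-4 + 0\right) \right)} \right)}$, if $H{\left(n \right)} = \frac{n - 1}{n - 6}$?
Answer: $\frac{512}{35937} \approx 0.014247$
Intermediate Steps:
$L{\left(x,Q \right)} = - \frac{3}{5}$ ($L{\left(x,Q \right)} = 3 \left(- \frac{1}{5}\right) = - \frac{3}{5}$)
$H{\left(n \right)} = \frac{-1 + n}{-6 + n}$
$H^{3}{\left(L{\left(6,3 \left(-4 + 0\right) \right)} \right)} = \left(\frac{-1 - \frac{3}{5}}{-6 - \frac{3}{5}}\right)^{3} = \left(\frac{1}{- \frac{33}{5}} \left(- \frac{8}{5}\right)\right)^{3} = \left(\left(- \frac{5}{33}\right) \left(- \frac{8}{5}\right)\right)^{3} = \left(\frac{8}{33}\right)^{3} = \frac{512}{35937}$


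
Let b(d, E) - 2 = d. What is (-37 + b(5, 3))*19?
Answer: -570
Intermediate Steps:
b(d, E) = 2 + d
(-37 + b(5, 3))*19 = (-37 + (2 + 5))*19 = (-37 + 7)*19 = -30*19 = -570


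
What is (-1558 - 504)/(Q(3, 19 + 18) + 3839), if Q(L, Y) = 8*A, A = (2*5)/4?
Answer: -2062/3859 ≈ -0.53434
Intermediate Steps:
A = 5/2 (A = 10*(¼) = 5/2 ≈ 2.5000)
Q(L, Y) = 20 (Q(L, Y) = 8*(5/2) = 20)
(-1558 - 504)/(Q(3, 19 + 18) + 3839) = (-1558 - 504)/(20 + 3839) = -2062/3859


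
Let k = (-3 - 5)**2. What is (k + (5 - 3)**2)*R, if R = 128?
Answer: 8704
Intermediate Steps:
k = 64 (k = (-8)**2 = 64)
(k + (5 - 3)**2)*R = (64 + (5 - 3)**2)*128 = (64 + 2**2)*128 = (64 + 4)*128 = 68*128 = 8704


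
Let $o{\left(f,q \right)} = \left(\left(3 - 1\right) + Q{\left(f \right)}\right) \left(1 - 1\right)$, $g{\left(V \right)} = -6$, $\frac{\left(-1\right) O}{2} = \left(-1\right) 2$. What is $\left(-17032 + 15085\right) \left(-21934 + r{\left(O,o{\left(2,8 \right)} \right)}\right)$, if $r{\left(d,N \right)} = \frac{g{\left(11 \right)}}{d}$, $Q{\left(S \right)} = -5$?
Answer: $\frac{85416837}{2} \approx 4.2708 \cdot 10^{7}$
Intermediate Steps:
$O = 4$ ($O = - 2 \left(\left(-1\right) 2\right) = \left(-2\right) \left(-2\right) = 4$)
$o{\left(f,q \right)} = 0$ ($o{\left(f,q \right)} = \left(\left(3 - 1\right) - 5\right) \left(1 - 1\right) = \left(\left(3 - 1\right) - 5\right) 0 = \left(2 - 5\right) 0 = \left(-3\right) 0 = 0$)
$r{\left(d,N \right)} = - \frac{6}{d}$
$\left(-17032 + 15085\right) \left(-21934 + r{\left(O,o{\left(2,8 \right)} \right)}\right) = \left(-17032 + 15085\right) \left(-21934 - \frac{6}{4}\right) = - 1947 \left(-21934 - \frac{3}{2}\right) = \left(-1947\right) \left(- \frac{43871}{2}\right) = \frac{85416837}{2}$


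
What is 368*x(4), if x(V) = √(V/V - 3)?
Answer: 368*I*√2 ≈ 520.43*I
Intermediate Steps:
x(V) = I*√2 (x(V) = √(1 - 3) = √(-2) = I*√2)
368*x(4) = 368*(I*√2) = 368*I*√2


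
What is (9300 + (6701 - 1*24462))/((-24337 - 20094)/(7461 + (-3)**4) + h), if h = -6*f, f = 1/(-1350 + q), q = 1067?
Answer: 18059039946/12528721 ≈ 1441.4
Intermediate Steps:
f = -1/283 (f = 1/(-1350 + 1067) = 1/(-283) = -1/283 ≈ -0.0035336)
h = 6/283 (h = -6*(-1/283) = 6/283 ≈ 0.021201)
(9300 + (6701 - 1*24462))/((-24337 - 20094)/(7461 + (-3)**4) + h) = (9300 + (6701 - 1*24462))/((-24337 - 20094)/(7461 + (-3)**4) + 6/283) = (9300 + (6701 - 24462))/(-44431/(7461 + 81) + 6/283) = (9300 - 17761)/(-44431/7542 + 6/283) = -8461/(-44431*1/7542 + 6/283) = -8461/(-44431/7542 + 6/283) = -8461/(-12528721/2134386) = -8461*(-2134386/12528721) = 18059039946/12528721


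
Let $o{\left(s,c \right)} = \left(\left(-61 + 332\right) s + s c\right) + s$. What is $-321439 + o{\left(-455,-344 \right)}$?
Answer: $-288679$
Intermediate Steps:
$o{\left(s,c \right)} = 272 s + c s$ ($o{\left(s,c \right)} = \left(271 s + c s\right) + s = 272 s + c s$)
$-321439 + o{\left(-455,-344 \right)} = -321439 - 455 \left(272 - 344\right) = -321439 - -32760 = -321439 + 32760 = -288679$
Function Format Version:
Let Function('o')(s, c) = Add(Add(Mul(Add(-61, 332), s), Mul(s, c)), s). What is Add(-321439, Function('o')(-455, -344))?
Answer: -288679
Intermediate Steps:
Function('o')(s, c) = Add(Mul(272, s), Mul(c, s)) (Function('o')(s, c) = Add(Add(Mul(271, s), Mul(c, s)), s) = Add(Mul(272, s), Mul(c, s)))
Add(-321439, Function('o')(-455, -344)) = Add(-321439, Mul(-455, Add(272, -344))) = Add(-321439, Mul(-455, -72)) = Add(-321439, 32760) = -288679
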